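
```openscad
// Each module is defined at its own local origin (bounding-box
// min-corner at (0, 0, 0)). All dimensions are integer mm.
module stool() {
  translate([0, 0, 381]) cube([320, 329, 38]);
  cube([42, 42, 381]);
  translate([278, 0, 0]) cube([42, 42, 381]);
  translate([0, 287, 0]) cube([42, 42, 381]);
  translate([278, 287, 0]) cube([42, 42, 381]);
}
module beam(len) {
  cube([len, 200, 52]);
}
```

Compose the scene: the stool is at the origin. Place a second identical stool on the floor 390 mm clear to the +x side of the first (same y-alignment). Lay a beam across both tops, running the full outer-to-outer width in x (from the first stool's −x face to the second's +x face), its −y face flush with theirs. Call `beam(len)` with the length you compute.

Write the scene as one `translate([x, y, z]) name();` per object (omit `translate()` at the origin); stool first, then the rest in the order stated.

stool();
translate([710, 0, 0]) stool();
translate([0, 0, 419]) beam(1030);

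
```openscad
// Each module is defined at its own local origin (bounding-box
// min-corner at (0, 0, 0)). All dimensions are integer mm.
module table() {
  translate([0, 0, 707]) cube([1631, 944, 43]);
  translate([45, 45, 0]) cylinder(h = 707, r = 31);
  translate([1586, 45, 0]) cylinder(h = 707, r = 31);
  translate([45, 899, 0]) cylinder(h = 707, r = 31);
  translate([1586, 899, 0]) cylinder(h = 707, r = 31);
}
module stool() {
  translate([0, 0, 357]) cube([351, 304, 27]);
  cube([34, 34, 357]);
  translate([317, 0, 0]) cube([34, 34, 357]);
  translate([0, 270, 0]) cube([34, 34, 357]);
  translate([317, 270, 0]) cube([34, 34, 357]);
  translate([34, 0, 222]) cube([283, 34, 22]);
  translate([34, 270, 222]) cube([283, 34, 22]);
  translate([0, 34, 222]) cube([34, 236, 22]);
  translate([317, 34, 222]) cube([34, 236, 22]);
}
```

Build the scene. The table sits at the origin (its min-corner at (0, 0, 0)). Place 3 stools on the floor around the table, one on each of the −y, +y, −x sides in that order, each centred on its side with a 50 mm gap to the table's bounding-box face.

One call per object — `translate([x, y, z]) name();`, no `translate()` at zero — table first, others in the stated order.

table();
translate([640, -354, 0]) stool();
translate([640, 994, 0]) stool();
translate([-401, 320, 0]) stool();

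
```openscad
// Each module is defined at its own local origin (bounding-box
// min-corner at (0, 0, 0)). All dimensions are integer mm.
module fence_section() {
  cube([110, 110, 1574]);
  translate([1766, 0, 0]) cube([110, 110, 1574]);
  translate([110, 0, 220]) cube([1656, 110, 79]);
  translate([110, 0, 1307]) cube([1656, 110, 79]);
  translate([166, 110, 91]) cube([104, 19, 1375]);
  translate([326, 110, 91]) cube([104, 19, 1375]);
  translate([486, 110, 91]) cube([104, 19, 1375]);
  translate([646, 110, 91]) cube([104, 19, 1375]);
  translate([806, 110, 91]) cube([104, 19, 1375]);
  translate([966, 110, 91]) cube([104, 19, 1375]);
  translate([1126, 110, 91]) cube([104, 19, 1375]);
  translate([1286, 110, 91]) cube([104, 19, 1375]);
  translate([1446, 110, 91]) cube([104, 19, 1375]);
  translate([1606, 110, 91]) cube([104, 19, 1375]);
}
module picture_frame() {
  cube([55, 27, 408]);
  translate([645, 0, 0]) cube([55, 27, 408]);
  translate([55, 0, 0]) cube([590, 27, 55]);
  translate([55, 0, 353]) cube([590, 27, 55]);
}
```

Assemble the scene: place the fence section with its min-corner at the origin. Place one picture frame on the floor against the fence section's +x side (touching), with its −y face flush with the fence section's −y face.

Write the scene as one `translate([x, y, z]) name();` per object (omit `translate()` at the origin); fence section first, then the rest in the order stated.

fence_section();
translate([1876, 0, 0]) picture_frame();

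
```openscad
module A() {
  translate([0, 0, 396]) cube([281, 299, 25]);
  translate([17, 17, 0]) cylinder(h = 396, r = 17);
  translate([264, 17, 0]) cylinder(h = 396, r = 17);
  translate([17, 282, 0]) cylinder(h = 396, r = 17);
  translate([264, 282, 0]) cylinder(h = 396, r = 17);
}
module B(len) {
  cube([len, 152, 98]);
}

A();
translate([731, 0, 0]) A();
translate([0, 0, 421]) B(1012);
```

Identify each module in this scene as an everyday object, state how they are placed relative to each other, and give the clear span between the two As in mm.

A is a stool. B is a beam. A beam spans the tops of two stools. The clear span between the two stools is 450 mm.

Second stool starts at x = 731; first ends at x = 281; clear span = 731 − 281 = 450 mm.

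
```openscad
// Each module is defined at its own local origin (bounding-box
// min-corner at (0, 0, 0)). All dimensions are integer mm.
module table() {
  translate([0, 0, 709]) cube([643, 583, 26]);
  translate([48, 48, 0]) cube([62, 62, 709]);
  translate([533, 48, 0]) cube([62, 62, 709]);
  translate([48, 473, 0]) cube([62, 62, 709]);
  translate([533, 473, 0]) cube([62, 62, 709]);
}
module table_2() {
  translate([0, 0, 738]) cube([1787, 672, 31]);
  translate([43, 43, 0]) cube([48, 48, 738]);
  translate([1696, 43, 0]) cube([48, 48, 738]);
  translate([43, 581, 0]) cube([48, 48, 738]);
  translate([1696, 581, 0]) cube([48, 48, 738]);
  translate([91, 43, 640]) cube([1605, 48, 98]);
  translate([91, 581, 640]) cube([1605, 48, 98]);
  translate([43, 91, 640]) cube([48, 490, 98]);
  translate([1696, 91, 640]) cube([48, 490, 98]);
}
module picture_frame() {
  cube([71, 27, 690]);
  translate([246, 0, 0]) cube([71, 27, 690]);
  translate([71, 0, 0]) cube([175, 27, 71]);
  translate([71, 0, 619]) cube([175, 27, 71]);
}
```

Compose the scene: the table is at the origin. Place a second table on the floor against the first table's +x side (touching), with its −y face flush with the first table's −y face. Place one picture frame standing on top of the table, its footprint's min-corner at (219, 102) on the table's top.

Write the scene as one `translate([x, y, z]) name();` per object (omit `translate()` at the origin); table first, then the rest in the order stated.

table();
translate([643, 0, 0]) table_2();
translate([219, 102, 735]) picture_frame();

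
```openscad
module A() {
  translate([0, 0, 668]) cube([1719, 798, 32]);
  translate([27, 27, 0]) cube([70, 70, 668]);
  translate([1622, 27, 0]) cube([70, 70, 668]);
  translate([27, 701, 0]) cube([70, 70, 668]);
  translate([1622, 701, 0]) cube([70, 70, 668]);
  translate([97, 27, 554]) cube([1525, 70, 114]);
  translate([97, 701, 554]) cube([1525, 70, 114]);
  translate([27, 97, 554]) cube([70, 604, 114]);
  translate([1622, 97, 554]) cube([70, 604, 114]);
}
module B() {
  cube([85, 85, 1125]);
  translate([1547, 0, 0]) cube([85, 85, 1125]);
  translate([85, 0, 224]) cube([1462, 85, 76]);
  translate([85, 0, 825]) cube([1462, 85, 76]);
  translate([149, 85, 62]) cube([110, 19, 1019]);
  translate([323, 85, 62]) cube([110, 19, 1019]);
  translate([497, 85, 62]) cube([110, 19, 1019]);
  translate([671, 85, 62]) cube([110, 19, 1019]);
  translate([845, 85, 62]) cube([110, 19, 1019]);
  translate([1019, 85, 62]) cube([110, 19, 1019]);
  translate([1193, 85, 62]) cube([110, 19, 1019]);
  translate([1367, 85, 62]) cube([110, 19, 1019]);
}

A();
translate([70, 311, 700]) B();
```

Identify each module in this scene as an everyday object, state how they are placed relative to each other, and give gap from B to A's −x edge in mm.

A is a table. B is a fence section. The fence section is on top of the table. The gap from the fence section to the table's −x edge is 70 mm.

The fence section's min-x is at 70; the table's min-x is 0; gap = 70 mm.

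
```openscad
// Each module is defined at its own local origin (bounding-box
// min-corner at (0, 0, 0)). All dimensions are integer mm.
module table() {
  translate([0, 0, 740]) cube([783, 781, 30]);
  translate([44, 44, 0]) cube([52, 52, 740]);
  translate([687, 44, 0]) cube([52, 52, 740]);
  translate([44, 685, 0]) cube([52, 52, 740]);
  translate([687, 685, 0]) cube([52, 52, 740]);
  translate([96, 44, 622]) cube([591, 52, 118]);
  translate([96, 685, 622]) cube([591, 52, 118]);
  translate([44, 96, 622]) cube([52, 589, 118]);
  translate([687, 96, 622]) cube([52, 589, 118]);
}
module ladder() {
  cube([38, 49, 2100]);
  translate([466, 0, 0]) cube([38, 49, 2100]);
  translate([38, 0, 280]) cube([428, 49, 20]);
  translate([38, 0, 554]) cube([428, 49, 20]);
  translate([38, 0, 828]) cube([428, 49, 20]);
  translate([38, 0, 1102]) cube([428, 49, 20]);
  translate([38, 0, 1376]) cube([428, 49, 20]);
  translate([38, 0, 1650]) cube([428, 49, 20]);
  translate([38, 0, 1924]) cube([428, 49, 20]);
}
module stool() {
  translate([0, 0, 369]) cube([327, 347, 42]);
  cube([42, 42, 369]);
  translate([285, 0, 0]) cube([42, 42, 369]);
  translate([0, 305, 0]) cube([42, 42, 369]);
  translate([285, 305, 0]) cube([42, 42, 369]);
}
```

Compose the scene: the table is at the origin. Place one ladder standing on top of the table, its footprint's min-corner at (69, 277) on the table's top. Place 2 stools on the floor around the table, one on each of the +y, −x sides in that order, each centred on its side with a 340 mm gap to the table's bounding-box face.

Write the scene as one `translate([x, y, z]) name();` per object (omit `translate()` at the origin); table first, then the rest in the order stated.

table();
translate([69, 277, 770]) ladder();
translate([228, 1121, 0]) stool();
translate([-667, 217, 0]) stool();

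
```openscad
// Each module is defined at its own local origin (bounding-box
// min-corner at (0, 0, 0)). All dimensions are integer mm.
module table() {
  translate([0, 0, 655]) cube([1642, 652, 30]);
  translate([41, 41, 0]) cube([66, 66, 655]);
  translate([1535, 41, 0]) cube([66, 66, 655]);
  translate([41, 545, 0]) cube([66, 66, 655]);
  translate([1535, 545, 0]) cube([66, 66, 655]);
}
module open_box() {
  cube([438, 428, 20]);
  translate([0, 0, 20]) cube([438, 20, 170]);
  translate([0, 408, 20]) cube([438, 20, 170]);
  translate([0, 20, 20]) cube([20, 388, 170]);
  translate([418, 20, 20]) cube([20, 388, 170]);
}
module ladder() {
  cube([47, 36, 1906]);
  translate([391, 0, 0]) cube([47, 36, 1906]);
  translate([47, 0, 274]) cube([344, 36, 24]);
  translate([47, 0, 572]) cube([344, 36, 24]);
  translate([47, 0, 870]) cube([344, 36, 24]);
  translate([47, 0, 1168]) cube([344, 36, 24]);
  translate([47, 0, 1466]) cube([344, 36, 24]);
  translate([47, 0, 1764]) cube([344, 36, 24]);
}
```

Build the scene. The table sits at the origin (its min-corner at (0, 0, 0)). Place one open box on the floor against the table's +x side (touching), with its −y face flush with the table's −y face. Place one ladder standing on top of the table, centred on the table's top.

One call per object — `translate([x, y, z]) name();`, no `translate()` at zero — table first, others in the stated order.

table();
translate([1642, 0, 0]) open_box();
translate([602, 308, 685]) ladder();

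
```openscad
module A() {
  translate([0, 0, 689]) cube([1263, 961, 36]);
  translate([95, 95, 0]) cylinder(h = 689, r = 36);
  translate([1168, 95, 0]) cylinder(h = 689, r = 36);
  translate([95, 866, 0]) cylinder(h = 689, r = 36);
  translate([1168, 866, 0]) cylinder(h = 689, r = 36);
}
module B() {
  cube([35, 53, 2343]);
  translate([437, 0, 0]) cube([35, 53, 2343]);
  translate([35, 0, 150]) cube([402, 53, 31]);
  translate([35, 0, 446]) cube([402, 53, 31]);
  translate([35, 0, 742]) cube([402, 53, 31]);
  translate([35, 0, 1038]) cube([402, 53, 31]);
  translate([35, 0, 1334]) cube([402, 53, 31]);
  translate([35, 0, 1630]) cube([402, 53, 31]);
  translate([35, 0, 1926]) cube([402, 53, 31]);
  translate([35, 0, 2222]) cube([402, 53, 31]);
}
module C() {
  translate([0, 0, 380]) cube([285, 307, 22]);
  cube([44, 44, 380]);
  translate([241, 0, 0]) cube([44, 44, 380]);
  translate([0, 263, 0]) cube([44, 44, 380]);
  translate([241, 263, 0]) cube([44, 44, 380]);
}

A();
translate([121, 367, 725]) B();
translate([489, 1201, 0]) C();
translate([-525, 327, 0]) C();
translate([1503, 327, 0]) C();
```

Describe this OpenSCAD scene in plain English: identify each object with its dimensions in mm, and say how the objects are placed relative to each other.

A is a table: top 1263 mm (x) × 961 mm (y), 36 mm thick, upper face at z = 725 mm, on four round legs of 72 mm diameter, each leg's bounding box inset 59 mm from the nearest pair of top edges, running from z = 0 to the bottom of the top.

B is a wooden ladder with two side rails of 35×53 mm section and 2343 mm height, set 472 mm apart overall. Between them run 8 rectangular rungs (53 mm deep, 31 mm thick), front faces flush with the rails' −y face. The bottom of the first rung is 150 mm above the floor and each subsequent rung is 296 mm higher than the one below.

C is a four-legged stool. The seat is a 285×307×22 mm slab whose top surface is at z = 402 mm; four square legs, each 44×44 mm in cross-section, run from the floor (z = 0) to the underside of the seat, each flush with a corner of the seat.

The ladder is on top of the table. Three stools sit around the table at the +y, −x, +x sides.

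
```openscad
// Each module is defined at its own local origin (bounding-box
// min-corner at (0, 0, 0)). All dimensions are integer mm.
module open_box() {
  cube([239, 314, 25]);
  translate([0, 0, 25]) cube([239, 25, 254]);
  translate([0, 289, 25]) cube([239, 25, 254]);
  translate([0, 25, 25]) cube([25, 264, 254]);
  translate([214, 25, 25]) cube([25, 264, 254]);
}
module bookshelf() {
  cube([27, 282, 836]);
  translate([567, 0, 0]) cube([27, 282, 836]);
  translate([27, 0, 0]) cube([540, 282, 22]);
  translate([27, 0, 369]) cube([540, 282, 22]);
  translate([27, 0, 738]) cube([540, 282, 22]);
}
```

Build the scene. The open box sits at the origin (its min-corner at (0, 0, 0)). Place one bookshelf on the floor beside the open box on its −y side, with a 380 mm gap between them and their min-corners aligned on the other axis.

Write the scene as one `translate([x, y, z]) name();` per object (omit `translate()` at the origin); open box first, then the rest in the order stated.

open_box();
translate([0, -662, 0]) bookshelf();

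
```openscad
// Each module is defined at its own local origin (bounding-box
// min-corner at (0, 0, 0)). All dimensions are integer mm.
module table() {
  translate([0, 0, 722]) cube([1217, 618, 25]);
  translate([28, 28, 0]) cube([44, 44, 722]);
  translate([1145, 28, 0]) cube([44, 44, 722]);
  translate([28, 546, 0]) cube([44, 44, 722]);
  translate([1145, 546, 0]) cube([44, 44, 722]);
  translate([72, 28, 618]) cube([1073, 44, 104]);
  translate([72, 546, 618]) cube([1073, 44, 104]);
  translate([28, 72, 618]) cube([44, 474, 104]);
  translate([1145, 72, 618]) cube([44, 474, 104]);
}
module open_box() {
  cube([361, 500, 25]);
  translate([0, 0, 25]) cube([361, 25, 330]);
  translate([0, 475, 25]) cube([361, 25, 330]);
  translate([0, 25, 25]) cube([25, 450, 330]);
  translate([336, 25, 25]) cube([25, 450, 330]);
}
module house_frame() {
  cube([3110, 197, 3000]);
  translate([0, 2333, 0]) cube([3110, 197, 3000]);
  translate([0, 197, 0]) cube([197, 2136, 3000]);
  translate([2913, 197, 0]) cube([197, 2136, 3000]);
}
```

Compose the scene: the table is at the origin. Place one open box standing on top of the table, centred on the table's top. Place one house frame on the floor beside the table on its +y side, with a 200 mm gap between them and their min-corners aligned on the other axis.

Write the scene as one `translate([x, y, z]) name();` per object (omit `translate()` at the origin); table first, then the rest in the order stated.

table();
translate([428, 59, 747]) open_box();
translate([0, 818, 0]) house_frame();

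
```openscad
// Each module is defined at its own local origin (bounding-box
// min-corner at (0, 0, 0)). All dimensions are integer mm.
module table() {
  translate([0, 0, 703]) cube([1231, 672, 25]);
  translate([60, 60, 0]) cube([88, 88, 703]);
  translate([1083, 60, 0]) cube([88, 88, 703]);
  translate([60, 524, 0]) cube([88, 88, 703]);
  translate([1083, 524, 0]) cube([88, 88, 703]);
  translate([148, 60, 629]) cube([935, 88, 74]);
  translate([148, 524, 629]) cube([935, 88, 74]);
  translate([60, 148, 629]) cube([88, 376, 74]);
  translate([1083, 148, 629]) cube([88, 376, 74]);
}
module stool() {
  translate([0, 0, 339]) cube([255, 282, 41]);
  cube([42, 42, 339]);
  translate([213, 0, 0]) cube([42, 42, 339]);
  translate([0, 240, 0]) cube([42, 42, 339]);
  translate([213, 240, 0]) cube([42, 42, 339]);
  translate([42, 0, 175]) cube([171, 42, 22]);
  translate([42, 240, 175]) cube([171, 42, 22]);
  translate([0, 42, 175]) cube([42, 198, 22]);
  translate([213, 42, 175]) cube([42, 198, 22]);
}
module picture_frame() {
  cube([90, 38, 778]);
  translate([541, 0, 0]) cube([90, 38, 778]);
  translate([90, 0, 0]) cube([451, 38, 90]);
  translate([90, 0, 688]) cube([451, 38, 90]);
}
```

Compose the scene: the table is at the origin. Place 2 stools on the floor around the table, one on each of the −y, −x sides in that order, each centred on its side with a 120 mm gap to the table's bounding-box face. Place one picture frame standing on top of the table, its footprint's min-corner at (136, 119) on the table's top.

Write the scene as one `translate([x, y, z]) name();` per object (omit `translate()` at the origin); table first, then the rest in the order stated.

table();
translate([488, -402, 0]) stool();
translate([-375, 195, 0]) stool();
translate([136, 119, 728]) picture_frame();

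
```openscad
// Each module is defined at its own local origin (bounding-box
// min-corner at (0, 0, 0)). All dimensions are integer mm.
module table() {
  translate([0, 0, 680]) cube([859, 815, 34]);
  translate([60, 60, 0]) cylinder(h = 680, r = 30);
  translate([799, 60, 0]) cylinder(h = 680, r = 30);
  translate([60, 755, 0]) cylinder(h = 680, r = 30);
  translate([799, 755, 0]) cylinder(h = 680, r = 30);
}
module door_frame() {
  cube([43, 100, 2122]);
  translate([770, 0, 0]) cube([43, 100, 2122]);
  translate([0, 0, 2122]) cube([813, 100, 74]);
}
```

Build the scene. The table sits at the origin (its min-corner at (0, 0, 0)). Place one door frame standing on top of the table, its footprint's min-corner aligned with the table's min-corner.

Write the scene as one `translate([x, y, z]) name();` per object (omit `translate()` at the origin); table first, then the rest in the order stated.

table();
translate([0, 0, 714]) door_frame();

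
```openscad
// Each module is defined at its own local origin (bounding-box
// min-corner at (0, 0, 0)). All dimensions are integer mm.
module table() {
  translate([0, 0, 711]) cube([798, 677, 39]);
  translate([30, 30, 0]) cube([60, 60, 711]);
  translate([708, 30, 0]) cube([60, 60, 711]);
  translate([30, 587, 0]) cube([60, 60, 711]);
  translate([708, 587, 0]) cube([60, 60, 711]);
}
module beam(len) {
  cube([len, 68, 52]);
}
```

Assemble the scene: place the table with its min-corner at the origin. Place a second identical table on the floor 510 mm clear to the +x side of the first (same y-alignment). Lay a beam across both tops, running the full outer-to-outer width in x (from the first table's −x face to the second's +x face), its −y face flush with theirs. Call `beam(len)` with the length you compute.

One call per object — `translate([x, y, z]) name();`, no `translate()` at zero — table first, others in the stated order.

table();
translate([1308, 0, 0]) table();
translate([0, 0, 750]) beam(2106);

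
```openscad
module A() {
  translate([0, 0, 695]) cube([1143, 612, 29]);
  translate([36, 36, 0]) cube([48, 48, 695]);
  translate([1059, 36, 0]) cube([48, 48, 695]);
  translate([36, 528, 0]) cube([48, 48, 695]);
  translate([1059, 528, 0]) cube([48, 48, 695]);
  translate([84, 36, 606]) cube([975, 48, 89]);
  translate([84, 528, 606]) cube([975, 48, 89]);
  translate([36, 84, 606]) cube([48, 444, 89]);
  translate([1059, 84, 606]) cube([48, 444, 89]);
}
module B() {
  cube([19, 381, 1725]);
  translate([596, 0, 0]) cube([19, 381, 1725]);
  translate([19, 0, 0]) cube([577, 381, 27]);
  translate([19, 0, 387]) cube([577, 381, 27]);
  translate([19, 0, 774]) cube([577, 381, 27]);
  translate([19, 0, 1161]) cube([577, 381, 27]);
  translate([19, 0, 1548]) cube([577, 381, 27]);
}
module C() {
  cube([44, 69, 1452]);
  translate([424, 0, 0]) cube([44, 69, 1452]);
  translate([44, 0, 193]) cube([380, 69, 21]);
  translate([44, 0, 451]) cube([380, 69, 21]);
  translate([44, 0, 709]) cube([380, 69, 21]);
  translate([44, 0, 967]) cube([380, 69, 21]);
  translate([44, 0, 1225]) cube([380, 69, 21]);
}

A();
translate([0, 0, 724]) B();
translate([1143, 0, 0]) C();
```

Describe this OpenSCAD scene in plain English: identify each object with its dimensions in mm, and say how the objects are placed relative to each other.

A is a table with a 1143×612 mm rectangular top, 29 mm thick, top surface at z = 724 mm, supported by four 48×48 mm square legs, each inset 36 mm from the nearest pair of top edges, running from the floor. Four apron rails, 48 mm thick and 89 mm tall, run between adjacent legs with their top edges flush with the underside of the top and their outer faces flush with the legs' outer faces.

B is an open bookshelf. Two side panels, each 19 mm thick, 381 mm deep and 1725 mm tall, stand 615 mm apart (outside-to-outside). Between them sit 5 shelves, each 27 mm thick and 381 mm deep, spanning the full gap between the sides. The bottom shelf rests on the floor (its underside at z = 0) and the clear gap between one shelf's top and the next shelf's underside is 360 mm.

C is a straight ladder. Two 44×69 mm vertical rails, 1452 mm tall, stand 468 mm apart (outside-to-outside) with their front faces coplanar on the −y side. 5 rungs, each 69 mm deep and 21 mm tall, span between the inner faces of the rails, front faces flush with the rails. The lowest rung's underside is at z = 193 mm and rungs are spaced 258 mm apart (underside to underside).

The bookshelf is on top of the table. The ladder is against the table's +x side, with their −y faces flush.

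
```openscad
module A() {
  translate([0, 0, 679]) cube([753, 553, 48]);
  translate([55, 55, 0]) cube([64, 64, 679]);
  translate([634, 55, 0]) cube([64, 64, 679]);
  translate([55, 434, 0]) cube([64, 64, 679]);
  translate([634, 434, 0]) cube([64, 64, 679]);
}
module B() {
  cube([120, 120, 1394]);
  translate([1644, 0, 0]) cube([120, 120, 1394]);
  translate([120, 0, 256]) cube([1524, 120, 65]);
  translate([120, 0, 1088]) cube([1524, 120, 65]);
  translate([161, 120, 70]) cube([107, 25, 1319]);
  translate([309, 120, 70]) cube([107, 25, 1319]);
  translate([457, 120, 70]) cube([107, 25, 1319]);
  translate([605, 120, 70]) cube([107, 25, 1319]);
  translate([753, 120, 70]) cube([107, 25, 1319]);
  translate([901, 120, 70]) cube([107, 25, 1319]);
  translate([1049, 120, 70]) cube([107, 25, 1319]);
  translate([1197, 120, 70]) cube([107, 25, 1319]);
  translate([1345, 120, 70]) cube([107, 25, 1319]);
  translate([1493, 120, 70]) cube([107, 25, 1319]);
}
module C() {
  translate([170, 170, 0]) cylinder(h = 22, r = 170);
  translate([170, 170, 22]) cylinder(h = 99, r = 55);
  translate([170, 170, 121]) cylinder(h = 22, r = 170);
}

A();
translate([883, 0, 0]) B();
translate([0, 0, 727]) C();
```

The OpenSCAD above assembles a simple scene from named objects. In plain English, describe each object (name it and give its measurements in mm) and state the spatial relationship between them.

A is a table with a 753×553 mm rectangular top, 48 mm thick, top surface at z = 727 mm, supported by four 64×64 mm square legs, each inset 55 mm from the nearest pair of top edges, running from the floor.

B is a fence section. Two 120×120 mm posts, 1394 mm tall, stand on the floor with a clear span of 1524 mm between their inner faces. Two horizontal rails of 120×65 mm section span the gap between the posts with their undersides at z = 256 mm and z = 1088 mm, flush with the posts' −y face. 10 pickets, each 107 mm wide, 25 mm thick and 1319 mm tall, are fixed to the +y face of the rails with their bottoms at z = 70 mm, evenly spaced across the span with equal gaps (rounded down to the nearest mm) at the −x end and between each pair — any rounding remainder accumulates at the +x end.

C is a spool: two coaxial disc flanges of radius 170 mm and thickness 22 mm, joined by a core cylinder of radius 55 mm and height 99 mm. The lower flange rests on z = 0 and the three cylinders share a vertical axis.

The fence section is on the floor beside the table on its +x side. The spool is on top of the table.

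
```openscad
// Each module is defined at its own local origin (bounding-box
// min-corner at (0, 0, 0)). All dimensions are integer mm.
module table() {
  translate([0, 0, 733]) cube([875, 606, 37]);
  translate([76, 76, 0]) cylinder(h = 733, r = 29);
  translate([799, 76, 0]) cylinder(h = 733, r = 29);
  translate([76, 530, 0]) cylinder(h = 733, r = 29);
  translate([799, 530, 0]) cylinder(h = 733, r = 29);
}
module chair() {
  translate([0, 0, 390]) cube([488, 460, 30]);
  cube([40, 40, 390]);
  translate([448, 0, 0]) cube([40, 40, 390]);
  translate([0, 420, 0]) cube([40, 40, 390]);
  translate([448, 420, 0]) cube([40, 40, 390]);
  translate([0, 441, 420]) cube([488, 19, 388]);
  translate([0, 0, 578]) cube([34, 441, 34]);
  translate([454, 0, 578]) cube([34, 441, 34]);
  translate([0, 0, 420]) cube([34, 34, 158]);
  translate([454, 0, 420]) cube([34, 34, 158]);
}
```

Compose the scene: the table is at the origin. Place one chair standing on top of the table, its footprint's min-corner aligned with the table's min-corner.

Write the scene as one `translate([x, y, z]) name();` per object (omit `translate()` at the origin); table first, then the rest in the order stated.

table();
translate([0, 0, 770]) chair();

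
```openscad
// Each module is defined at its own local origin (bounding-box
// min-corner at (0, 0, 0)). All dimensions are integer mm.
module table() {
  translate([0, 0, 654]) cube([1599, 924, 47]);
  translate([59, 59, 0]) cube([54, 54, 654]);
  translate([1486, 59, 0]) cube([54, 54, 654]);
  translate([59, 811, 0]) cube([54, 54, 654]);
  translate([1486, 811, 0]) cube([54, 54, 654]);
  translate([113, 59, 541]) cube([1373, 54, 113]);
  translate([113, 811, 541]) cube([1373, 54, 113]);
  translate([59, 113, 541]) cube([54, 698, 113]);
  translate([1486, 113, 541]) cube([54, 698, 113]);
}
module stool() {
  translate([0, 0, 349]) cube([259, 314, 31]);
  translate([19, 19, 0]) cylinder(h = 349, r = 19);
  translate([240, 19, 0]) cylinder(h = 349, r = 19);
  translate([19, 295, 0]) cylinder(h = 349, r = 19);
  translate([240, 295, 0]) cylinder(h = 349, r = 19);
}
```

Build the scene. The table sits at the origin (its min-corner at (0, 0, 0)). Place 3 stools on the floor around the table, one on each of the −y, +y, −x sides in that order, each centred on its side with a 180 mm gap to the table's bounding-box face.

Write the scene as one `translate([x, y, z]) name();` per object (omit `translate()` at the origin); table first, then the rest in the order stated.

table();
translate([670, -494, 0]) stool();
translate([670, 1104, 0]) stool();
translate([-439, 305, 0]) stool();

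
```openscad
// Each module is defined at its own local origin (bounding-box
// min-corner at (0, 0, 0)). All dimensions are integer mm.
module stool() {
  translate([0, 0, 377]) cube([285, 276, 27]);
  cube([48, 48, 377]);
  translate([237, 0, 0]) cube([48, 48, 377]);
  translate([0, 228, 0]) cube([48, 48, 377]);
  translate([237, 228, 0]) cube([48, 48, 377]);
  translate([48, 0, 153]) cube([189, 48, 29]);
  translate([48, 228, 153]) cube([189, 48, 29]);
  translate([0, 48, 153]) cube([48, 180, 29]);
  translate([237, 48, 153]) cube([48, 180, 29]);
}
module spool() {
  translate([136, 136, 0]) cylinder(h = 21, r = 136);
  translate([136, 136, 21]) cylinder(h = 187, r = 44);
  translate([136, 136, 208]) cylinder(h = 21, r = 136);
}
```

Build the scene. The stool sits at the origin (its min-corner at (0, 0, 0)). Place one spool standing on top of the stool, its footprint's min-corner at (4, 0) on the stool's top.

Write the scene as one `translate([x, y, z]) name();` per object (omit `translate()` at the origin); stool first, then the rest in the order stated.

stool();
translate([4, 0, 404]) spool();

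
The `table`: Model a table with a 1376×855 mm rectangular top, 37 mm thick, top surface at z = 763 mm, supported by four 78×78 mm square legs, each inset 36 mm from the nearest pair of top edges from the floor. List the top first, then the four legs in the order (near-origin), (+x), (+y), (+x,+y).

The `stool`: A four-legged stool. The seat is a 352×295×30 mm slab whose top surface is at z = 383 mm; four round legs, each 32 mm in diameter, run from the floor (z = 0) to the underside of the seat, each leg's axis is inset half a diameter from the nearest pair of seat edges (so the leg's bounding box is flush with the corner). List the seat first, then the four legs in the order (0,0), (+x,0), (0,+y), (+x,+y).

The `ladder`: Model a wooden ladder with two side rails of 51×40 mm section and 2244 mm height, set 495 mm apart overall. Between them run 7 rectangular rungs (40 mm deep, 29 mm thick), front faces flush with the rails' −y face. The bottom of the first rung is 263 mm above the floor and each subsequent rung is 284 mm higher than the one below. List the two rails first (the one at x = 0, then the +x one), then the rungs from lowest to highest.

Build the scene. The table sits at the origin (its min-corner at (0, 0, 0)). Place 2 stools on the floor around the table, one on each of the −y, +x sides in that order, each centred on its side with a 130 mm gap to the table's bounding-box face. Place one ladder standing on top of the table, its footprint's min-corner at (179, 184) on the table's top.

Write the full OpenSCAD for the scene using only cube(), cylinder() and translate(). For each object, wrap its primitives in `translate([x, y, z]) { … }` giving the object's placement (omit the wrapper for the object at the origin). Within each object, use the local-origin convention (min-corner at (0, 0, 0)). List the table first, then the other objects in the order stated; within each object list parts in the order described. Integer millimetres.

translate([0, 0, 726]) cube([1376, 855, 37]);
translate([36, 36, 0]) cube([78, 78, 726]);
translate([1262, 36, 0]) cube([78, 78, 726]);
translate([36, 741, 0]) cube([78, 78, 726]);
translate([1262, 741, 0]) cube([78, 78, 726]);
translate([512, -425, 0]) {
  translate([0, 0, 353]) cube([352, 295, 30]);
  translate([16, 16, 0]) cylinder(h = 353, r = 16);
  translate([336, 16, 0]) cylinder(h = 353, r = 16);
  translate([16, 279, 0]) cylinder(h = 353, r = 16);
  translate([336, 279, 0]) cylinder(h = 353, r = 16);
}
translate([1506, 280, 0]) {
  translate([0, 0, 353]) cube([352, 295, 30]);
  translate([16, 16, 0]) cylinder(h = 353, r = 16);
  translate([336, 16, 0]) cylinder(h = 353, r = 16);
  translate([16, 279, 0]) cylinder(h = 353, r = 16);
  translate([336, 279, 0]) cylinder(h = 353, r = 16);
}
translate([179, 184, 763]) {
  cube([51, 40, 2244]);
  translate([444, 0, 0]) cube([51, 40, 2244]);
  translate([51, 0, 263]) cube([393, 40, 29]);
  translate([51, 0, 547]) cube([393, 40, 29]);
  translate([51, 0, 831]) cube([393, 40, 29]);
  translate([51, 0, 1115]) cube([393, 40, 29]);
  translate([51, 0, 1399]) cube([393, 40, 29]);
  translate([51, 0, 1683]) cube([393, 40, 29]);
  translate([51, 0, 1967]) cube([393, 40, 29]);
}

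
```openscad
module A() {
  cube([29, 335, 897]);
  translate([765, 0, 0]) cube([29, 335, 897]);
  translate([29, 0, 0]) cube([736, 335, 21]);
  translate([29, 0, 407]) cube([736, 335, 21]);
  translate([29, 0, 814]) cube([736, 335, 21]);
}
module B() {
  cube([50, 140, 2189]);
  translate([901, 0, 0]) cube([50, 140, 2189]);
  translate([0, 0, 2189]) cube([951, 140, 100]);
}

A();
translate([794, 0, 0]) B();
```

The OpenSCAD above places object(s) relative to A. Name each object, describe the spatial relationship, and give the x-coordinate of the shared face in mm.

A is a bookshelf. B is a door frame. The door frame is against the bookshelf's +x side, with their −y faces flush. The x-coordinate of the shared face is 794 mm.

The bookshelf's +x face and the door frame's −x face are both at x = 794 mm.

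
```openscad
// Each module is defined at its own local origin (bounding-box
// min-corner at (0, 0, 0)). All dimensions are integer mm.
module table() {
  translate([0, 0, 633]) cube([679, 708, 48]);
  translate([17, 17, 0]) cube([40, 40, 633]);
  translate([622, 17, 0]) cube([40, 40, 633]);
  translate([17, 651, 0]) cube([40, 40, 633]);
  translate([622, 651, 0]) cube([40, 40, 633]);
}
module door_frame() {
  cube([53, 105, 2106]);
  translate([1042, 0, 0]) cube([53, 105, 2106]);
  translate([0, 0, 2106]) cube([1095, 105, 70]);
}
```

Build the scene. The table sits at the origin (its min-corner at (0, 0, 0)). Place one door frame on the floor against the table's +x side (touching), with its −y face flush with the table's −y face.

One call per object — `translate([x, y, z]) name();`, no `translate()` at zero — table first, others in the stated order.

table();
translate([679, 0, 0]) door_frame();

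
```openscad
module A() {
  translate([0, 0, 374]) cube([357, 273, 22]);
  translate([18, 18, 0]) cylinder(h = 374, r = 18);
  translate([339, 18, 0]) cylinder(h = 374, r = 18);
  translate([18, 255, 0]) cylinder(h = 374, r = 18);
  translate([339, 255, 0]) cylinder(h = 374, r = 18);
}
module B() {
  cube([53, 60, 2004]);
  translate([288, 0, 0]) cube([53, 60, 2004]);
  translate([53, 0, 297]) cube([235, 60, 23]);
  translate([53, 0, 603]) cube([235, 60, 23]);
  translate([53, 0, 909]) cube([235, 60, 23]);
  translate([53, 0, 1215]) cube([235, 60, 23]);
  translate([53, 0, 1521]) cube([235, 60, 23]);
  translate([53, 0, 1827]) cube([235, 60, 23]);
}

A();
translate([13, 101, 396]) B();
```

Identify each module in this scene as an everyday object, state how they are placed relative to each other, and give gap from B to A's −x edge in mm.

The ladder's min-x is at 13; the stool's min-x is 0; gap = 13 mm.

A is a stool. B is a ladder. The ladder is on top of the stool. The gap from the ladder to the stool's −x edge is 13 mm.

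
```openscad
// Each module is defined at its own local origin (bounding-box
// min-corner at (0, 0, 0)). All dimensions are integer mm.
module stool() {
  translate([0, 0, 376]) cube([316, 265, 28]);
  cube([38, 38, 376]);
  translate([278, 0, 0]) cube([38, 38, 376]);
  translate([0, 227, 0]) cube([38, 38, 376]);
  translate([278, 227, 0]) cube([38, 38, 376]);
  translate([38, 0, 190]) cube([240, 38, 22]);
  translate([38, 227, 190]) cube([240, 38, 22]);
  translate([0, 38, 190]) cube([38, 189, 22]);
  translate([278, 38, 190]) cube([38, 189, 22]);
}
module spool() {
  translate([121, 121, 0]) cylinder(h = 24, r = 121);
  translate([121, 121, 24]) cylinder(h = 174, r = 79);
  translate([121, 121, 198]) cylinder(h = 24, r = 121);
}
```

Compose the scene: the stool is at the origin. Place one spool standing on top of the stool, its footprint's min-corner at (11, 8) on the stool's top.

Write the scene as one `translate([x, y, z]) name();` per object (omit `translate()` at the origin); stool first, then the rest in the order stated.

stool();
translate([11, 8, 404]) spool();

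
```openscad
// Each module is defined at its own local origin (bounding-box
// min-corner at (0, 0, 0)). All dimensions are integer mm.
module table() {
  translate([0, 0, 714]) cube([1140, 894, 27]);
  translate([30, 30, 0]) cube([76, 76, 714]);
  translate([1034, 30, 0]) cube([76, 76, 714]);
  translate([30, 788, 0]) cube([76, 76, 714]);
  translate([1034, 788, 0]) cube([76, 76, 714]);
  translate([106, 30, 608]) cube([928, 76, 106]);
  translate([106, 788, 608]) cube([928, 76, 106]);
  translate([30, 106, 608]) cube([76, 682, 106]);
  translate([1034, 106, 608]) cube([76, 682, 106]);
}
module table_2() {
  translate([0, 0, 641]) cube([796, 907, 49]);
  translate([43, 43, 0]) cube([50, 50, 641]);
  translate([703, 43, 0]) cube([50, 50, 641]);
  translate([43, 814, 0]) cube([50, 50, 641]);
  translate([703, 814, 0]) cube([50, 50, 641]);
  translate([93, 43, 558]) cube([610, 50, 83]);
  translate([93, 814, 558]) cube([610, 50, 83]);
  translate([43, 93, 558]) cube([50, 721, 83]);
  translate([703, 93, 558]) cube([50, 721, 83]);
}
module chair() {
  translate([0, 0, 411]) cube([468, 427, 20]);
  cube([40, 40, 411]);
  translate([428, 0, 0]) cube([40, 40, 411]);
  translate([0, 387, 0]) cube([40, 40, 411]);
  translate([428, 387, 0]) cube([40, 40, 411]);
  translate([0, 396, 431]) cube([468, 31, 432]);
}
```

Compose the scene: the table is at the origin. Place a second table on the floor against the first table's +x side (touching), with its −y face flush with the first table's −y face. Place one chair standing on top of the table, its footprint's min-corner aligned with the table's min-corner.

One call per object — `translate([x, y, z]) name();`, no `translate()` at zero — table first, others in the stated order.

table();
translate([1140, 0, 0]) table_2();
translate([0, 0, 741]) chair();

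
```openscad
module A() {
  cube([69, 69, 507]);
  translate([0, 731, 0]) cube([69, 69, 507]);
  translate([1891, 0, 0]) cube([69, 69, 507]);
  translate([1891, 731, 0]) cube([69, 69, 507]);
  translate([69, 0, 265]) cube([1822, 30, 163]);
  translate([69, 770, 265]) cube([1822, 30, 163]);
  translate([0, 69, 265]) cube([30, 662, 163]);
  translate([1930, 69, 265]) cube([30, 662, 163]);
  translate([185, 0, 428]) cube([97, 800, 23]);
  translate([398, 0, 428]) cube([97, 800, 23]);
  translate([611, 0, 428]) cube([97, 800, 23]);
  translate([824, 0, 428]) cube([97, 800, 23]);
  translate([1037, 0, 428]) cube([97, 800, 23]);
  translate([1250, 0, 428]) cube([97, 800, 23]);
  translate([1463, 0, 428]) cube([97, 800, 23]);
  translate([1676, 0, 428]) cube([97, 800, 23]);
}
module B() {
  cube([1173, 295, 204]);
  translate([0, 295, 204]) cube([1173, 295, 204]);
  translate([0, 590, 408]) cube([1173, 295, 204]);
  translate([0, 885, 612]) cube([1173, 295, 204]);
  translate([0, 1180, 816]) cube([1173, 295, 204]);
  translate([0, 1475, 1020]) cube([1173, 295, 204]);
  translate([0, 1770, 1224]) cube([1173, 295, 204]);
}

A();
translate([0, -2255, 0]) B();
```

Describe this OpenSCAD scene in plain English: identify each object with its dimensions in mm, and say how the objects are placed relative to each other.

A is a bed frame 1960 mm long (x) by 800 mm wide (y). Four 69×69 mm corner posts, 507 mm tall, at the corners of the footprint. Four rails of 30 mm thickness and 163 mm height run between adjacent posts with their undersides at z = 265 mm, their outer faces flush with the outside of the frame (the two x-running rails run between the posts' inner faces; the two y-running rails run between the posts' inner faces). 8 slats, each 97 mm wide (x) and 23 mm thick, lie across the top of the two x-running rails, running the full 800 mm width of the frame in y; the slats are evenly spaced along x between the inner faces of the end posts with equal gaps (rounded down to the nearest mm) at the −x end and between each pair — any rounding remainder accumulates at the +x end.

B is a run of 7 identical solid stair steps. Each tread is 1173×295 mm and each step block is 204 mm high. Step 1 rests on the floor; step k is offset from step 1 by (k−1)×295 mm in y and (k−1)×204 mm in z.

The staircase is on the floor beside the bed frame on its −y side.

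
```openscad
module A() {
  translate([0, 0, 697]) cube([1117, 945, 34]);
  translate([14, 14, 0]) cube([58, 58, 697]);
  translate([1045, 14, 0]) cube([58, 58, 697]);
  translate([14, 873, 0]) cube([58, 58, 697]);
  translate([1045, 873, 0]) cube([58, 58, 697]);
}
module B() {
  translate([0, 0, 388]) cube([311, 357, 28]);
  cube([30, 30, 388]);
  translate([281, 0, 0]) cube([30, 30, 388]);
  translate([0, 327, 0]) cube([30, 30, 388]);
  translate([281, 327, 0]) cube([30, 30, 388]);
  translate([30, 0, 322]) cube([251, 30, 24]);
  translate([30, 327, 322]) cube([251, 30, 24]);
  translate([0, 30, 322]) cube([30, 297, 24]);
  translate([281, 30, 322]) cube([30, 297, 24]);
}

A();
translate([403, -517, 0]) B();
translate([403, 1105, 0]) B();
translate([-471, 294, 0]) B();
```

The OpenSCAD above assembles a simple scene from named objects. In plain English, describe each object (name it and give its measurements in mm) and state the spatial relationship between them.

A is a table with a 1117×945 mm rectangular top, 34 mm thick, top surface at z = 731 mm, supported by four 58×58 mm square legs, each inset 14 mm from the nearest pair of top edges, running from the floor.

B is a simple wooden stool: a rectangular seat 311 mm (x) by 357 mm (y), 28 mm thick, top face at z = 416 mm, on four square legs, each 30×30 mm in cross-section. The legs rest on z = 0, each flush with a corner of the seat. Four stretchers, 30 mm wide and 24 mm tall, connect adjacent legs with their undersides at z = 322 mm, each running between the inner faces of the legs it joins and aligned with the legs' outer faces on the other axis.

Three stools sit around the table at the −y, +y, −x sides.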